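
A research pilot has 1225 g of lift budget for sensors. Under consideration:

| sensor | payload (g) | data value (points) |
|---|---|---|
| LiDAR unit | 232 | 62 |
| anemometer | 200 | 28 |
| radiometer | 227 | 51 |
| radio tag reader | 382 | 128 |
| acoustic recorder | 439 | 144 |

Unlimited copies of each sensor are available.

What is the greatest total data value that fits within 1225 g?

Ranking by ratio (data value/g): radio tag reader 0.34, acoustic recorder 0.33, LiDAR unit 0.27.
Greedy by ratio would take 3×radio tag reader: 1146 g used, total 384.
Replace radio tag reader with acoustic recorder: the trade gains 16 net, giving 400 at 1203 g.
Every other selection either busts 1225 g or fails to beat 400.

400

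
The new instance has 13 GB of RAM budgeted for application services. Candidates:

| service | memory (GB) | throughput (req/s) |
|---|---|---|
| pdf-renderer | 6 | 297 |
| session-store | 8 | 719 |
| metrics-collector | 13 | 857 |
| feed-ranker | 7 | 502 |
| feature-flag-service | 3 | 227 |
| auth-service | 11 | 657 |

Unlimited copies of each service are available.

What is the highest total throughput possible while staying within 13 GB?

956

By throughput per GB: session-store 89.88, feature-flag-service 75.67, feed-ranker 71.71, metrics-collector 65.92 lead.
Greedy by ratio would take session-store + feature-flag-service: 11 GB used, total 946.
Dropping session-store frees 8 GB; slotting in feed-ranker + feature-flag-service (10 GB) lifts the total to 956 at 13 GB.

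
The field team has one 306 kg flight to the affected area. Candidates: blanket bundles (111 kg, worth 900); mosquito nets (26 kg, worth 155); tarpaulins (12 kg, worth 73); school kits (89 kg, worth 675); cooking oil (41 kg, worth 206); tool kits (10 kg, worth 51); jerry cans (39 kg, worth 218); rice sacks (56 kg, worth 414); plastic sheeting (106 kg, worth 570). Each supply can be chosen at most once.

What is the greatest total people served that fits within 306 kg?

2268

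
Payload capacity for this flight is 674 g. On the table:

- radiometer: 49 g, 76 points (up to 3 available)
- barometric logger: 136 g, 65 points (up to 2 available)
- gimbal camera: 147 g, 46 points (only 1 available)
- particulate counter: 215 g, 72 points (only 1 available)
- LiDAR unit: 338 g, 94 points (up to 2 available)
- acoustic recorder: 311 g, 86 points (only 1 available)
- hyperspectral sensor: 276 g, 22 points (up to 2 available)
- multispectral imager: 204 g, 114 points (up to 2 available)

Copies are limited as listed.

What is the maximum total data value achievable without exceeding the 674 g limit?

Density check — radiometer 1.55, multispectral imager 0.56, barometric logger 0.48 are the best per g.
Taking the top-ratio sensors first gives 3×radiometer + 2×multispectral imager for 456 (555 g).
Dropping multispectral imager frees 204 g; slotting in 2×barometric logger (272 g) lifts the total to 472 at 623 g.
That's the maximum — no swap from here does better than 472.

472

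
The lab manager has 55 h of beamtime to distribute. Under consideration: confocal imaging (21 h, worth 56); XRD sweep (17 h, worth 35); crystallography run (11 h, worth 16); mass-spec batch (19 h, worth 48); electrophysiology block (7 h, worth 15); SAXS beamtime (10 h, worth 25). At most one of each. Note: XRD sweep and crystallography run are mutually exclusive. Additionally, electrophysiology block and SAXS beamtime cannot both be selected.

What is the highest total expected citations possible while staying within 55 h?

129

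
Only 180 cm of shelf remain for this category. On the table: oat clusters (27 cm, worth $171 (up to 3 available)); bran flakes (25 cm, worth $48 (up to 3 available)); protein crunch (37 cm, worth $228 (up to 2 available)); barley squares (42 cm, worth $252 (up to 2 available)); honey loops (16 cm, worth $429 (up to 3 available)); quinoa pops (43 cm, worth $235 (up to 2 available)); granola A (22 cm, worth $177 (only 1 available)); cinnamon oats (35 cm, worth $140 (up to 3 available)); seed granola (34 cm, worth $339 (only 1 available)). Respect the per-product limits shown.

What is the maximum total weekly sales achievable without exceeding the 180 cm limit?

By weekly sales per cm: honey loops 26.81, seed granola 9.97, granola A 8.05 lead.
A density-first pass picks 2×oat clusters + 3×honey loops + granola A + seed granola — 2145 at 158 cm.
Replace 2×oat clusters with 2×protein crunch: the trade gains 114 net, giving 2259 at 178 cm.

2259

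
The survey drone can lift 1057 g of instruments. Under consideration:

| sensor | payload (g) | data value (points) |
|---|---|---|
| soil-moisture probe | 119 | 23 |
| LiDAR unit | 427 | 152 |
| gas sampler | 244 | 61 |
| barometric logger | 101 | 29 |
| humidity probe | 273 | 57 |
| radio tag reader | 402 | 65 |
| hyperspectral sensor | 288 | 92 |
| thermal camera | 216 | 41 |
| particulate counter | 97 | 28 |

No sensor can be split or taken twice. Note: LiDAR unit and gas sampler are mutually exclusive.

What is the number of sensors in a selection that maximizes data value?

5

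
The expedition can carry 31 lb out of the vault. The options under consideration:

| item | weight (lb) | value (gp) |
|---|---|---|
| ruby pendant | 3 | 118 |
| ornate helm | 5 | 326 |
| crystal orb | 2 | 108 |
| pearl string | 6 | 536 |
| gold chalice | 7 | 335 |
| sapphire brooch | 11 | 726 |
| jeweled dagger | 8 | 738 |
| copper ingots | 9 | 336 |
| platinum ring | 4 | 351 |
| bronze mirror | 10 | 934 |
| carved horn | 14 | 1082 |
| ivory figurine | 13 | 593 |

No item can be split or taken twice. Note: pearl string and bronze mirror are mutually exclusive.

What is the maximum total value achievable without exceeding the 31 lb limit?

2506

Density check — bronze mirror 93.40, jeweled dagger 92.25, pearl string 89.33 are the best per lb.
Best packing: crystal orb + sapphire brooch + jeweled dagger + bronze mirror — 31 lb, 2506 total.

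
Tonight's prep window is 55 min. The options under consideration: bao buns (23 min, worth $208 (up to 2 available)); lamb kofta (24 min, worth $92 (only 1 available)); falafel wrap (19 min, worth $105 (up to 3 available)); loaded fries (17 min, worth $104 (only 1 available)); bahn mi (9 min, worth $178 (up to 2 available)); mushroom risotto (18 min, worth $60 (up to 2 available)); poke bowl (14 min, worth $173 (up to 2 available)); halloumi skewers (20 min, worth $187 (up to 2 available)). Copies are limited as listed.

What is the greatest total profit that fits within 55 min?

The ratio heuristic lands on 2×bahn mi + 2×poke bowl (702) but leaves 9 min idle.
Replace poke bowl with bao buns: the trade gains 35 net, giving 737 at 55 min.
No other feasible combination exceeds 737.

737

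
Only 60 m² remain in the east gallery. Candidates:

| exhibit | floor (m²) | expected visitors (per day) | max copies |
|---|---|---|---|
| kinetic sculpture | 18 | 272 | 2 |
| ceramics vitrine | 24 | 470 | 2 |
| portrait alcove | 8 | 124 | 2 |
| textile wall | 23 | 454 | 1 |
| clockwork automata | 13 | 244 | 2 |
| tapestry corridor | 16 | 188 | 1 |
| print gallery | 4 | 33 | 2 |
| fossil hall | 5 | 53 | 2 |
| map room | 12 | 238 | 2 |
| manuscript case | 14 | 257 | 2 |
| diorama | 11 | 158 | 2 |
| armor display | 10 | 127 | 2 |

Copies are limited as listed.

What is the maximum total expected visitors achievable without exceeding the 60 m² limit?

Taking the top-ratio exhibits first gives textile wall + clockwork automata + 2×map room for 1174 (60 m²).
Dropping textile wall and clockwork automata and map room frees 48 m²; slotting in 2×ceramics vitrine (48 m²) lifts the total to 1178 at 60 m².
Nothing else within 60 m² beats 1178.

1178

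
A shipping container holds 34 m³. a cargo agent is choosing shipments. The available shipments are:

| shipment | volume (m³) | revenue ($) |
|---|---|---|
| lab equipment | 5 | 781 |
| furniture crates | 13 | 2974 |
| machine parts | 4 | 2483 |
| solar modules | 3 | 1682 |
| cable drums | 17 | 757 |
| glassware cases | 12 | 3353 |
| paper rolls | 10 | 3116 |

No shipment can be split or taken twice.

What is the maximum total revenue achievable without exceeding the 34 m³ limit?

11415

The ratio ordering already packs tightly: lab equipment + machine parts + solar modules + glassware cases + paper rolls, 34 m³, 11415.
Next best is machine parts + solar modules + glassware cases + paper rolls at 10634 (29 m³) — short by 781.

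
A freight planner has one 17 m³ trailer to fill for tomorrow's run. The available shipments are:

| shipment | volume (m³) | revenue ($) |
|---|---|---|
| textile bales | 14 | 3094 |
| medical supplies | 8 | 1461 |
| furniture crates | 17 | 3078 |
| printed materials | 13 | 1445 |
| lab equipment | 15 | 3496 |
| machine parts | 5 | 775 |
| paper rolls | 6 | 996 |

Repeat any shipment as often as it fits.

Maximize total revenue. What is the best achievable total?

Ranking by ratio (revenue/m³): lab equipment 233.07, textile bales 221.00, medical supplies 182.62, furniture crates 181.06.
Best packing: lab equipment — 15 m³, 3496 total.
Nothing else within 17 m³ beats 3496.

3496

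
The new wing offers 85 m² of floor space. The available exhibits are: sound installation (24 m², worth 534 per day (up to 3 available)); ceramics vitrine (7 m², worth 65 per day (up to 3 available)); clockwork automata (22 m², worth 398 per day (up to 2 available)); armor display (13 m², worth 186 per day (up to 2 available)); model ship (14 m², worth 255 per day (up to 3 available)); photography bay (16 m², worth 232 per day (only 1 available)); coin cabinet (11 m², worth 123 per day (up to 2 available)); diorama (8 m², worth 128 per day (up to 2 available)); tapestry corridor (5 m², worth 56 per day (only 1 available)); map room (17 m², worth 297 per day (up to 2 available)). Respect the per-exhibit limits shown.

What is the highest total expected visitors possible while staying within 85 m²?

1788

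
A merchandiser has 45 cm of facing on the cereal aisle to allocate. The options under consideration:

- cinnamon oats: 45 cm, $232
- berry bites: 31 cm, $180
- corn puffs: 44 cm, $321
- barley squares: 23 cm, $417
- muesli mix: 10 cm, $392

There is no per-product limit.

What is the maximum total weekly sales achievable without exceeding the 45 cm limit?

Taking 4×muesli mix: 40 cm used, 1568 in weekly sales.

1568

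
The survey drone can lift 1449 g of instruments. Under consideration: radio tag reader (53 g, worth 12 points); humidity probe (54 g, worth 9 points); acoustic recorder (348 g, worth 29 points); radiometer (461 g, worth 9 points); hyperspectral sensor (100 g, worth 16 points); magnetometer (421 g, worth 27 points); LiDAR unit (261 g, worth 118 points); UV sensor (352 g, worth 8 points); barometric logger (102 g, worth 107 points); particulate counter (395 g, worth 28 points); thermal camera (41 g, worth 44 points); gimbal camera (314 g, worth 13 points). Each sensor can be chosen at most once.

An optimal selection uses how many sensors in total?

The maximum data value within 1449 g is 363.
One optimal bundle: radio tag reader + humidity probe + acoustic recorder + hyperspectral sensor + LiDAR unit + barometric logger + particulate counter + thermal camera (1354 g).
All optima have 8 sensors.

8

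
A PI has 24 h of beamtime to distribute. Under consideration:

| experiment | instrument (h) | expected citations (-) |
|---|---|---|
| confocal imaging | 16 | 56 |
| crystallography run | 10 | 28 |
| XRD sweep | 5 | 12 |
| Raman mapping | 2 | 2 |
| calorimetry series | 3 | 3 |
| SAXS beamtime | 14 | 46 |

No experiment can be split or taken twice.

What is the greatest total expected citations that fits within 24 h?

74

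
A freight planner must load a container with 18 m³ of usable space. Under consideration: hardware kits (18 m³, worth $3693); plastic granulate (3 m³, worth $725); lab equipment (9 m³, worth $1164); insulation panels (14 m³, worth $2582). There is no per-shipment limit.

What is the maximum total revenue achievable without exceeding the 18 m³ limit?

Taking 6×plastic granulate: 18 m³ used, 4350 in revenue.

4350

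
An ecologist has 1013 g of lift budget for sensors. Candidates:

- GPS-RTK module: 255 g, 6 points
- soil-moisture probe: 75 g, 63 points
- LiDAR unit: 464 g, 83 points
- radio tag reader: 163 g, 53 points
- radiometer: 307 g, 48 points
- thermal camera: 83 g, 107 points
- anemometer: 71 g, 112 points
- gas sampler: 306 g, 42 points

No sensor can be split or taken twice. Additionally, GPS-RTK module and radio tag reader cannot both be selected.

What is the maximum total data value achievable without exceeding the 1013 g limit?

425

Taking the top-ratio sensors first gives soil-moisture probe + LiDAR unit + radio tag reader + thermal camera + anemometer for 418 (856 g).
Dropping LiDAR unit frees 464 g; slotting in radiometer + gas sampler (613 g) lifts the total to 425 at 1005 g.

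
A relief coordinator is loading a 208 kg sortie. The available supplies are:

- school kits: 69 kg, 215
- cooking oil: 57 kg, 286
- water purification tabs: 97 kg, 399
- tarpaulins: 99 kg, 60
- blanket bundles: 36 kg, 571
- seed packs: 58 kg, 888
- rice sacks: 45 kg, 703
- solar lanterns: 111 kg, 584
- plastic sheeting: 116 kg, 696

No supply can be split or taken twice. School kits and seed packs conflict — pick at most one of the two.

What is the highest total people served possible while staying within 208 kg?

Cooking oil + blanket bundles + seed packs + rice sacks uses 196 of the 208 kg and totals 2448.
That's the maximum — no feasible swap from here does better than 2448.

2448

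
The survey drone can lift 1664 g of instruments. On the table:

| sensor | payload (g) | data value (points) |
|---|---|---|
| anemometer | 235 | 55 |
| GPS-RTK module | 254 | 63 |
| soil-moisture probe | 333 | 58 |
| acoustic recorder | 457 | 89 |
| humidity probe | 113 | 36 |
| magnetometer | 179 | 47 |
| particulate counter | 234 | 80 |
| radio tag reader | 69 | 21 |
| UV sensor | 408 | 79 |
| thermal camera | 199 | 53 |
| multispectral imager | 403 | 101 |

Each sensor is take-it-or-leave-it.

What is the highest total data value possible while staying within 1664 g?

435

Filling by ratio: GPS-RTK module + humidity probe + magnetometer + particulate counter + radio tag reader + thermal camera + multispectral imager for 401, with 213 g left unused.
Dropping radio tag reader frees 69 g; slotting in anemometer (235 g) lifts the total to 435 at 1617 g.
The closest alternative, GPS-RTK module + humidity probe + magnetometer + particulate counter + radio tag reader + UV sensor + multispectral imager, reaches only 427.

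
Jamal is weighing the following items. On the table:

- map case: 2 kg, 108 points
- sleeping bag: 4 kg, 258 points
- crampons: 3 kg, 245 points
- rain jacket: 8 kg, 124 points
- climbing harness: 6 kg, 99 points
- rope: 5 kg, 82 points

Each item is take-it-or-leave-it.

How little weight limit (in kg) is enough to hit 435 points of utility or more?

7

Look for the lowest-weight combination reaching 435.
sleeping bag + crampons: 503 utility at 7 kg.
No combination under 7 kg hits 435.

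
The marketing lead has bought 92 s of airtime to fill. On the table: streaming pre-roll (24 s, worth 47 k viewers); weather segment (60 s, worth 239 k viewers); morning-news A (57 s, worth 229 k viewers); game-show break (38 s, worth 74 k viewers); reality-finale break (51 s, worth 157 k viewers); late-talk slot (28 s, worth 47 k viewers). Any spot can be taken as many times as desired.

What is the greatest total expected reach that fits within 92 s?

286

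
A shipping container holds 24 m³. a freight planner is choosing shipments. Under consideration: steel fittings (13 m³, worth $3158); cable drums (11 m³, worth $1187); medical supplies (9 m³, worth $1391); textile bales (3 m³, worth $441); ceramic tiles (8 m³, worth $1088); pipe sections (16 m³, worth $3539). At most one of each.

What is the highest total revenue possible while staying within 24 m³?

4687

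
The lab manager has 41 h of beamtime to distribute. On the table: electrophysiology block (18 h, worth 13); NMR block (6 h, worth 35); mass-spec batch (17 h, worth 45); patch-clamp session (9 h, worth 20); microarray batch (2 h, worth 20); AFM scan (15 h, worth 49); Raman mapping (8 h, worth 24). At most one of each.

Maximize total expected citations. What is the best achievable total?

A density-first pass picks NMR block + patch-clamp session + microarray batch + AFM scan + Raman mapping — 148 at 40 h.
Dropping patch-clamp session and Raman mapping frees 17 h; slotting in mass-spec batch (17 h) lifts the total to 149 at 40 h.
Nothing else within 41 h beats 149.

149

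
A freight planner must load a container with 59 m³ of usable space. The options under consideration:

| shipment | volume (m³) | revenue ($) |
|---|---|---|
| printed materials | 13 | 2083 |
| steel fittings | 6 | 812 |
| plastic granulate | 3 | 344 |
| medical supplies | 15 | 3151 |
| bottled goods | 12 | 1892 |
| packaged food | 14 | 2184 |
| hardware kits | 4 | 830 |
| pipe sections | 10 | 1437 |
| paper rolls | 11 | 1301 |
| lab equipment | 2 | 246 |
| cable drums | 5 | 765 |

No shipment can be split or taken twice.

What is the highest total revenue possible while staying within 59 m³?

10158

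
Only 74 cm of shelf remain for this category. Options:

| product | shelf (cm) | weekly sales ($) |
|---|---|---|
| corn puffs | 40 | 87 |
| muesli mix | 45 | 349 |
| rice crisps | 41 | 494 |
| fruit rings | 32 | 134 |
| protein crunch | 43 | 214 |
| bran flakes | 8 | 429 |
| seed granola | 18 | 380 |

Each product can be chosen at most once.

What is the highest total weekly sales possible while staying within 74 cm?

1303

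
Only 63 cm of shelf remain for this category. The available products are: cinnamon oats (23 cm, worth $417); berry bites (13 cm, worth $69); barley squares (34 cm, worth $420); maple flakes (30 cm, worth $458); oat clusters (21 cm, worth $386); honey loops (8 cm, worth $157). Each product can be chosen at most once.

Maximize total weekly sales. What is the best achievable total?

1032

The ratio heuristic lands on cinnamon oats + oat clusters + honey loops (960) but leaves 11 cm idle.
The 21 cm tied up in oat clusters is better spent on maple flakes — total rises to 1032 (61 cm).
Next best is maple flakes + oat clusters + honey loops at 1001 (59 cm) — short by 31.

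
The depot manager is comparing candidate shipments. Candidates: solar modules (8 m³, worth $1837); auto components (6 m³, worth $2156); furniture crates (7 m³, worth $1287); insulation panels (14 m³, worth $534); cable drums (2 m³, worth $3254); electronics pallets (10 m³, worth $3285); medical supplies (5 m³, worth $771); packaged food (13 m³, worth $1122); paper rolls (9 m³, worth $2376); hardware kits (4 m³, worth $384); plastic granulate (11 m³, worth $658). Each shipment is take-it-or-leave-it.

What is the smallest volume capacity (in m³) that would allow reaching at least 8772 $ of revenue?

21

Look for the lowest-volume combination reaching 8772.
cable drums + electronics pallets + paper rolls reaches 8915 using 21 m³.
Below 21 m³ the best achievable stays under 8772.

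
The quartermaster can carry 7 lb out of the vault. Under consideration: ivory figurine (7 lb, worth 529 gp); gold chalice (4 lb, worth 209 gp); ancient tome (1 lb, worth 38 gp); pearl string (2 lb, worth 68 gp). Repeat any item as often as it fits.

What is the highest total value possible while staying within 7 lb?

529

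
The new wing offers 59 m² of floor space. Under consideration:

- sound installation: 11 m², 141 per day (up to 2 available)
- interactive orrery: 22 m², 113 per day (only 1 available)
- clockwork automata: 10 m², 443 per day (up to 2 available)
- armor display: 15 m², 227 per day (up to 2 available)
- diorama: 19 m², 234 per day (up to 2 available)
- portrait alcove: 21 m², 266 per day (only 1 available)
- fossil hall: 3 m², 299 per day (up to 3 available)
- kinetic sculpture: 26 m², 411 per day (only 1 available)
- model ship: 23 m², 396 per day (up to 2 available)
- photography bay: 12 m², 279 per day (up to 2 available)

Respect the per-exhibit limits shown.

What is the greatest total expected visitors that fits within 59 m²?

Ranking by ratio (expected visitors/m²): fossil hall 99.67, clockwork automata 44.30, photography bay 23.25, model ship 17.22.
Best packing: 2×clockwork automata + 3×fossil hall + 2×photography bay — 53 m², 2341 total.
The spare 6 m² is too small for any remaining exhibit, and no exchange beats 2341.

2341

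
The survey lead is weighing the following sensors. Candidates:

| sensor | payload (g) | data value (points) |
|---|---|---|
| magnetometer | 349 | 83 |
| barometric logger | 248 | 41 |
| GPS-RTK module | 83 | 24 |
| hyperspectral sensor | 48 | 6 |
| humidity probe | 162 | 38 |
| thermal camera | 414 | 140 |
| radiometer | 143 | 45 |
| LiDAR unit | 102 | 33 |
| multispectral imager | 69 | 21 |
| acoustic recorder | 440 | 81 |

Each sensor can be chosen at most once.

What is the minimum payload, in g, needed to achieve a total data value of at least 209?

Look for the lowest-payload combination reaching 209.
GPS-RTK module + thermal camera + radiometer reaches 209 using 640 g.
Below 640 g the best achievable stays under 209.

640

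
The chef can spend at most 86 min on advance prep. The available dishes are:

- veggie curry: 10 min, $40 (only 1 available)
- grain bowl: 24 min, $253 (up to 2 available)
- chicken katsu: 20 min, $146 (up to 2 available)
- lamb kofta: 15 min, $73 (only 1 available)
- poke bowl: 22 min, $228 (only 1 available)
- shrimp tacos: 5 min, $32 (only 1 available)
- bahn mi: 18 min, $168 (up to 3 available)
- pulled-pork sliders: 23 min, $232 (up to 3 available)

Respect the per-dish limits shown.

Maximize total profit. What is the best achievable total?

860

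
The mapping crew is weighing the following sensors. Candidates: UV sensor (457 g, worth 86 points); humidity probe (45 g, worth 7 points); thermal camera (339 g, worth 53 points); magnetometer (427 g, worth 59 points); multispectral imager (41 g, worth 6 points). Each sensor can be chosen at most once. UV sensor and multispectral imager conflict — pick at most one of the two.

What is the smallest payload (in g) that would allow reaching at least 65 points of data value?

425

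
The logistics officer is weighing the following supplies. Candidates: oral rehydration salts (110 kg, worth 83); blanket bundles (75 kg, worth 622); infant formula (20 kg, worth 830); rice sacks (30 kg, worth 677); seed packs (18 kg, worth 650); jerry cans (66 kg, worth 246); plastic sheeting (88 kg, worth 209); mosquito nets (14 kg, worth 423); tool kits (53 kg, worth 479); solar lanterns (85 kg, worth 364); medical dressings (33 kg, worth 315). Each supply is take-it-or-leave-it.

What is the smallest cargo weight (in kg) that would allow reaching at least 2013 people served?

68

Minimise kg subject to total people served ≥ 2013.
infant formula + rice sacks + seed packs: 2157 people served at 68 kg.
Any bundle with less than 68 kg falls short of 2013.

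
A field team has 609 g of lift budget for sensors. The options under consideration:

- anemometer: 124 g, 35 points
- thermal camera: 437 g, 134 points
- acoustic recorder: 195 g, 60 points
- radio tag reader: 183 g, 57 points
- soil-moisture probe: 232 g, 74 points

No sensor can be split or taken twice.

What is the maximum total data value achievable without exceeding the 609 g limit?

169

A density-first pass picks anemometer + radio tag reader + soil-moisture probe — 166 at 539 g.
Replace radio tag reader and soil-moisture probe with thermal camera: the trade gains 3 net, giving 169 at 561 g.
Anemometer + acoustic recorder + soil-moisture probe matches that 169 at 551 g; no feasible combination exceeds it.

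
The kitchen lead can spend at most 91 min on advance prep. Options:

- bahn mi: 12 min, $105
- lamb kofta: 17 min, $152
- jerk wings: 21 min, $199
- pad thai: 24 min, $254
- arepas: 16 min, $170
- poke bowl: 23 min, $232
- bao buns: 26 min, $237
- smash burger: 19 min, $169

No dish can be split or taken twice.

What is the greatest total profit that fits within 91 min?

893

A density-first pass picks jerk wings + pad thai + arepas + poke bowl — 855 at 84 min.
Dropping jerk wings frees 21 min; slotting in bao buns (26 min) lifts the total to 893 at 89 min.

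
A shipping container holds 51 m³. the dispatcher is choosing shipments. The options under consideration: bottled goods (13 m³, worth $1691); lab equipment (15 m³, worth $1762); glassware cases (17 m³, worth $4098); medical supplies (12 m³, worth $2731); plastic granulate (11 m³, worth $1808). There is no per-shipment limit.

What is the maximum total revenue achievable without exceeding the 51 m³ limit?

12294

Best packing: 3×glassware cases — 51 m³, 12294 total.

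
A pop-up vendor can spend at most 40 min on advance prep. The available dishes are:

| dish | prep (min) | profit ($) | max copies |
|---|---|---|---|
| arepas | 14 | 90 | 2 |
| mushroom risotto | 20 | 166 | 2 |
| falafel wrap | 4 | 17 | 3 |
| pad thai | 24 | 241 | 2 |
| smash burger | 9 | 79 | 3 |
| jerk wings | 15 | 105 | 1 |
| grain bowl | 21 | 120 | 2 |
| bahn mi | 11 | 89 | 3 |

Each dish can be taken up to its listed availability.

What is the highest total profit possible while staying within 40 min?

347

By profit per min: pad thai 10.04, smash burger 8.78, mushroom risotto 8.30 lead.
The ratio heuristic lands on falafel wrap + pad thai + smash burger (337) but leaves 3 min idle.
The 9 min tied up in smash burger is better spent on bahn mi — total rises to 347 (39 min).
No other feasible combination exceeds 347.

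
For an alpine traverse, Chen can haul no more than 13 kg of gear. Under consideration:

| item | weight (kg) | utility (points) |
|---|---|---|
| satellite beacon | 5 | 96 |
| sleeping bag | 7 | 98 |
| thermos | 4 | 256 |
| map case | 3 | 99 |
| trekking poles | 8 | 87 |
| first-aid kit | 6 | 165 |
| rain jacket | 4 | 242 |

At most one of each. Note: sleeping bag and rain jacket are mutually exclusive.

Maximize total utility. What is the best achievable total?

597

Taking thermos + map case + rain jacket: 11 kg used, 597 in utility.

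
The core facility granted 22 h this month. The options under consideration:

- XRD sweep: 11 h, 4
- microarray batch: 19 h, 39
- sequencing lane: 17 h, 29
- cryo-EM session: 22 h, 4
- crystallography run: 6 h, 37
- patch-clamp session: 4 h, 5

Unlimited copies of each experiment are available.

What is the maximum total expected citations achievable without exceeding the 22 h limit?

By expected citations per h: crystallography run 6.17, microarray batch 2.05, sequencing lane 1.71, patch-clamp session 1.25 lead.
3×crystallography run + patch-clamp session uses 22 of the 22 h and totals 116.
Nothing else within 22 h beats 116.

116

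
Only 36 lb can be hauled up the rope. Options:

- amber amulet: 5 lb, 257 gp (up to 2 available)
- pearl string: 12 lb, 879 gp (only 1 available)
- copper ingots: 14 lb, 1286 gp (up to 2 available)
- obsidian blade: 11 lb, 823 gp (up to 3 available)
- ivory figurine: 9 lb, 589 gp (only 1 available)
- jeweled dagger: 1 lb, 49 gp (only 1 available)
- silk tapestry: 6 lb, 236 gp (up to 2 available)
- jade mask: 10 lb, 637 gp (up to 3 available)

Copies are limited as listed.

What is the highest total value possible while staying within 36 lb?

2932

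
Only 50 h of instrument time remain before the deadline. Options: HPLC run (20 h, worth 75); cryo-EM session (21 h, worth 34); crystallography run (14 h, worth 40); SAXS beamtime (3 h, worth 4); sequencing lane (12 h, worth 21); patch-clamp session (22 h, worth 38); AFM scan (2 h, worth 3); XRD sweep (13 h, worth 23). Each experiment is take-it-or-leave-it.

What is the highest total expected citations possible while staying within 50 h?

142

Density check — HPLC run 3.75, crystallography run 2.86, XRD sweep 1.77, sequencing lane 1.75 are the best per h.
Greedy by ratio would take HPLC run + crystallography run + AFM scan + XRD sweep: 49 h used, total 141.
Replace AFM scan with SAXS beamtime: the trade gains 1 net, giving 142 at 50 h.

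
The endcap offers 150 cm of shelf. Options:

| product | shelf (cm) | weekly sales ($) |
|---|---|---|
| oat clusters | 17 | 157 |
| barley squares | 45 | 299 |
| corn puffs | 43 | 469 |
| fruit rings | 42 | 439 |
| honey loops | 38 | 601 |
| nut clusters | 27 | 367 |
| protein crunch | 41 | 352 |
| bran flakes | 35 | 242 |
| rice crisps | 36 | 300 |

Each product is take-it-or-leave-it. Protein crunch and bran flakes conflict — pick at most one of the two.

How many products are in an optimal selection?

4

Optimal total is 1876.
corn puffs + fruit rings + honey loops + nut clusters hits 1876 at 150 cm.
All optima have 4 products.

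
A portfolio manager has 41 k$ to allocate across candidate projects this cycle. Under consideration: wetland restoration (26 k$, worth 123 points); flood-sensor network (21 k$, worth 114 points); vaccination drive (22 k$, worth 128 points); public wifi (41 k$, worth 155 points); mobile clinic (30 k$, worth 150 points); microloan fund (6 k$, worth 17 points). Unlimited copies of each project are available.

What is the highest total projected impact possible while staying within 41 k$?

179

Taking vaccination drive + 3×microloan fund: 40 k$ used, 179 in projected impact.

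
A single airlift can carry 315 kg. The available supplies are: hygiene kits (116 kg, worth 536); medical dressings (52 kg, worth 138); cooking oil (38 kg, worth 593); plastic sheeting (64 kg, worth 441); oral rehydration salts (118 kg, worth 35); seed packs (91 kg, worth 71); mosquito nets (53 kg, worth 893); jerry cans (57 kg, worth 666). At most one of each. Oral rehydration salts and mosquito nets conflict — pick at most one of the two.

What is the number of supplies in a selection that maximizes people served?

5

The maximum people served within 315 kg is 2731.
For example medical dressings + cooking oil + plastic sheeting + mosquito nets + jerry cans achieves it, using 264 kg.
Any selection reaching 2731 contains exactly 5 supplies.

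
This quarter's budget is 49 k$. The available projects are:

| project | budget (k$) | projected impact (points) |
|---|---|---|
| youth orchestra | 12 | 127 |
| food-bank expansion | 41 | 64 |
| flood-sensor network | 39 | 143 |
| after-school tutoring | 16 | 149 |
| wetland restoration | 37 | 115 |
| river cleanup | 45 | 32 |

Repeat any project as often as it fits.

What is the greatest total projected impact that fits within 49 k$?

Density check — youth orchestra 10.58, after-school tutoring 9.31, flood-sensor network 3.67 are the best per k$.
Taking 4×youth orchestra: 48 k$ used, 508 in projected impact.
Every other selection either busts 49 k$ or fails to beat 508.

508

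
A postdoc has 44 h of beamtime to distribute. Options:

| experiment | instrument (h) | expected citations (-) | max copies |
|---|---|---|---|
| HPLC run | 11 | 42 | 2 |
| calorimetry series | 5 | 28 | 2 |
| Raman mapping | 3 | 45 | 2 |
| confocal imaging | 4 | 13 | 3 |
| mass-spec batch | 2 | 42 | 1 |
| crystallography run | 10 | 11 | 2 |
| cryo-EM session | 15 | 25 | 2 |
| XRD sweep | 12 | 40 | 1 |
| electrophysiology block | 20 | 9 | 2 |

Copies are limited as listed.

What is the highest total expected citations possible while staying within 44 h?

285

Ranking by ratio (expected citations/h): mass-spec batch 21.00, Raman mapping 15.00, calorimetry series 5.60, HPLC run 3.82.
Taking 2×HPLC run + 2×calorimetry series + 2×Raman mapping + confocal imaging + mass-spec batch: 44 h used, 285 in expected citations.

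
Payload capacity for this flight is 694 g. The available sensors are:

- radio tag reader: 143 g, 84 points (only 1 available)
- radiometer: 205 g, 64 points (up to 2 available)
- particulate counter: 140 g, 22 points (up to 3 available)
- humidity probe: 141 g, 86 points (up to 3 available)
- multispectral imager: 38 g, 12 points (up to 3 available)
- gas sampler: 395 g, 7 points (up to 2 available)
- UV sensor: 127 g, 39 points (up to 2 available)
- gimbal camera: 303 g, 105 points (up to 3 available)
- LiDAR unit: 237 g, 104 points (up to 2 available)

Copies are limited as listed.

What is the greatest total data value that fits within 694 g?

Filling by ratio: radio tag reader + 3×humidity probe + 3×multispectral imager for 378, with 14 g left unused.
Dropping 3×multispectral imager frees 114 g; slotting in UV sensor (127 g) lifts the total to 381 at 693 g.

381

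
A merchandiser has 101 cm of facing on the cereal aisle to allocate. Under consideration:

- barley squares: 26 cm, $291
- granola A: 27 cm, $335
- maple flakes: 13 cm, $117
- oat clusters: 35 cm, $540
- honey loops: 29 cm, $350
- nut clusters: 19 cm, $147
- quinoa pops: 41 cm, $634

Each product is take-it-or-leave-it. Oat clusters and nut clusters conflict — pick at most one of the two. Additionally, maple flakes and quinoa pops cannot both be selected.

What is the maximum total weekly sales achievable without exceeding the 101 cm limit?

Ranking by ratio (weekly sales/cm): quinoa pops 15.46, oat clusters 15.43, granola A 12.41.
Granola A + honey loops + quinoa pops uses 97 of the 101 cm and totals 1319.
The spare 4 cm is too small for any remaining product, and no feasible exchange beats 1319.

1319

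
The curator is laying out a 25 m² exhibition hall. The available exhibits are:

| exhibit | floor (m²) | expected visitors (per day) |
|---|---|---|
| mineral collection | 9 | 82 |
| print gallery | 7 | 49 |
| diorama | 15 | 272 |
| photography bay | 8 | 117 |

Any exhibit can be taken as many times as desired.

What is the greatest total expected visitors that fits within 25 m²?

By expected visitors per m²: diorama 18.13, photography bay 14.62, mineral collection 9.11 lead.
Best packing: diorama + photography bay — 23 m², 389 total.
Every other selection either busts 25 m² or fails to beat 389.

389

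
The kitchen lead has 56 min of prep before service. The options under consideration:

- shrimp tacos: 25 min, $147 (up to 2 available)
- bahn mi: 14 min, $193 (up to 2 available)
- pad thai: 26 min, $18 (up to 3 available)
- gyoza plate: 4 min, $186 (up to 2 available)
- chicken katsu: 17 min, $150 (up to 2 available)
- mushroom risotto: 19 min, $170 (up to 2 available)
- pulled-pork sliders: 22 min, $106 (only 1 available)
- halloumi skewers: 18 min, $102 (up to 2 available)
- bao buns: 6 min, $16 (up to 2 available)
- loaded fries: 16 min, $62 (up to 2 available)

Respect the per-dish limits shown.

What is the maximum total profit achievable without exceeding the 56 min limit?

928

Density check — gyoza plate 46.50, bahn mi 13.79, mushroom risotto 8.95 are the best per min.
Taking 2×bahn mi + 2×gyoza plate + mushroom risotto: 55 min used, 928 in profit.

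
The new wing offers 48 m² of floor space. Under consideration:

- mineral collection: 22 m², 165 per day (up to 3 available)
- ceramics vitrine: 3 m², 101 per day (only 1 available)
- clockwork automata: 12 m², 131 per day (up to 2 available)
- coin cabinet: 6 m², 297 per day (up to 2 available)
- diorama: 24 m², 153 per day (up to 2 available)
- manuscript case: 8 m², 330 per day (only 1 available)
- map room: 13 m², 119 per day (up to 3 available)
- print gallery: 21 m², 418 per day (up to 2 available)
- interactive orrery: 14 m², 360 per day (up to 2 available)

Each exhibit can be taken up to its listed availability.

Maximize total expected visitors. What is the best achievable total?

The ratio heuristic lands on ceramics vitrine + 2×coin cabinet + manuscript case + interactive orrery (1385) but leaves 11 m² idle.
Replace ceramics vitrine with interactive orrery: the trade gains 259 net, giving 1644 at 48 m².
No other feasible combination exceeds 1644.

1644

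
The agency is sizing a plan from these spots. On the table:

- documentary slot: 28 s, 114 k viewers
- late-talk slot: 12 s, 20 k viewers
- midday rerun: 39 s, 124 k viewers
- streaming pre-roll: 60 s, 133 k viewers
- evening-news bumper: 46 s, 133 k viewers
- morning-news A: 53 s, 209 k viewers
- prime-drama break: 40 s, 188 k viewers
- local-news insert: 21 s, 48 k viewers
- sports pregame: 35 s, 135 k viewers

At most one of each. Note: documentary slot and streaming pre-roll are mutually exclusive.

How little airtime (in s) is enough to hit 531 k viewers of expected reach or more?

128

Need the lightest bundle worth ≥ 531.
morning-news A + prime-drama break + sports pregame: 532 expected reach at 128 s.
No combination under 128 s hits 531.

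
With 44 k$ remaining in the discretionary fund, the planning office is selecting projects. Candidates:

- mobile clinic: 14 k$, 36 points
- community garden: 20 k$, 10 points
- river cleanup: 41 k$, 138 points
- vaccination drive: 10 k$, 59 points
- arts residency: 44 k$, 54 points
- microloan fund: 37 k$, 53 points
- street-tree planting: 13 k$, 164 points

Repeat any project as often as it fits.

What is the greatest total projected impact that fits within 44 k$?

492

By projected impact per k$: street-tree planting 12.62, vaccination drive 5.90, river cleanup 3.37 lead.
3×street-tree planting uses 39 of the 44 k$ and totals 492.
That's the maximum — no swap from here does better than 492.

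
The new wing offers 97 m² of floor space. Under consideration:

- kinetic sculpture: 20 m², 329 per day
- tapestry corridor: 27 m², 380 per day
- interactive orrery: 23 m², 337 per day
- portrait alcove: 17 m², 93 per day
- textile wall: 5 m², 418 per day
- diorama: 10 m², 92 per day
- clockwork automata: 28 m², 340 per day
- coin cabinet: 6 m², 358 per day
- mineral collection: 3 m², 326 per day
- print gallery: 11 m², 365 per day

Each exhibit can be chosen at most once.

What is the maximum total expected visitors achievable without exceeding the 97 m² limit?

2513

By expected visitors per m²: mineral collection 108.67, textile wall 83.60, coin cabinet 59.67 lead.
Kinetic sculpture + tapestry corridor + interactive orrery + textile wall + coin cabinet + mineral collection + print gallery uses 95 of the 97 m² and totals 2513.
Runner-up kinetic sculpture + interactive orrery + textile wall + clockwork automata + coin cabinet + mineral collection + print gallery tops out at 2473.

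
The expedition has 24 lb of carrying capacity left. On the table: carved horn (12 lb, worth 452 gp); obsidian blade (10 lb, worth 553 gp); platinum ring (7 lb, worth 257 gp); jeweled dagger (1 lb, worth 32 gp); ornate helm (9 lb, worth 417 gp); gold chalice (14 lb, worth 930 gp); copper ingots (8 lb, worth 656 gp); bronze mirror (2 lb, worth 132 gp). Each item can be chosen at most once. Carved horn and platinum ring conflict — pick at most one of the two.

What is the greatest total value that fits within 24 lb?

1718

Ranking by ratio (value/lb): copper ingots 82.00, gold chalice 66.43, bronze mirror 66.00.
Taking gold chalice + copper ingots + bronze mirror: 24 lb used, 1718 in value.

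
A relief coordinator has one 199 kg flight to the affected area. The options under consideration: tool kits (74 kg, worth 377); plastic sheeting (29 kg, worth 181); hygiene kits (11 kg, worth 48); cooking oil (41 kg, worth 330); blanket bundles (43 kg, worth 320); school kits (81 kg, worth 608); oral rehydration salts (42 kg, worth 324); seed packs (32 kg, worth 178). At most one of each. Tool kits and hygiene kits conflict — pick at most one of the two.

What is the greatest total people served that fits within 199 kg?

1443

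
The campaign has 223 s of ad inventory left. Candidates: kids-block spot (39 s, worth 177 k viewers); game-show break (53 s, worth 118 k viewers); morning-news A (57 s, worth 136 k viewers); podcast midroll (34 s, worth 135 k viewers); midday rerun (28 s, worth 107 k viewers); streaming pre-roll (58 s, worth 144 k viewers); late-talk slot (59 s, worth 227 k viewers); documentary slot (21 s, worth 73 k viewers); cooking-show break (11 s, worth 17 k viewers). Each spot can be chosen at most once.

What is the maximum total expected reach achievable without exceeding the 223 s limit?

Filling by ratio: kids-block spot + podcast midroll + midday rerun + late-talk slot + documentary slot + cooking-show break for 736, with 31 s left unused.
The 32 s tied up in documentary slot and cooking-show break is better spent on streaming pre-roll — total rises to 790 (218 s).
The spare 5 s is too small for any remaining spot, and no exchange beats 790.

790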